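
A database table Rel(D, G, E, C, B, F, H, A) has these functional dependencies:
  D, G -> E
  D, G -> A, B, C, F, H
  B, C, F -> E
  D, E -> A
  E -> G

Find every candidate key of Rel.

{B, C, D, F}, {D, E}, {D, G}

No FD produces {D}, so it must be in every candidate key.
Closure of {D, E} is {A, B, C, D, E, F, G, H}, the whole schema; {D, E} is a candidate key.
Closure of {D, G} is {A, B, C, D, E, F, G, H}, the whole schema; {D, G} is a candidate key.
Closure of {B, C, D, F} is {A, B, C, D, E, F, G, H}, the whole schema; {B, C, D, F} is a candidate key.
These are minimal and exhaustive — every other superkey contains one of them.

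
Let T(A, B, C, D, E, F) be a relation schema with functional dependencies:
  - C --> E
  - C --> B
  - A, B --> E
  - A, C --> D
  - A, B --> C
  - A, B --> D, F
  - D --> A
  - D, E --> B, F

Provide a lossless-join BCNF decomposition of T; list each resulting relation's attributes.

Candidate keys of the original relation: {A, B}, {A, C}, {B, D}, {C, D}, {D, E}.
Within {A, B, C, D, E, F}: {C}⁺ ∩ {A, B, C, D, E, F} = {B, C, E}, not the whole set, so C --> B, E violates BCNF; decompose into {B, C, E} and {A, C, D, F}.
{B, C, E} is in BCNF.
Within {A, C, D, F}: {D}⁺ ∩ {A, C, D, F} = {A, D}, not the whole set, so D --> A violates BCNF; decompose into {A, D} and {C, D, F}.
{A, D} is in BCNF.
{C, D, F} is in BCNF.

{A, D}; {B, C, E}; {C, D, F}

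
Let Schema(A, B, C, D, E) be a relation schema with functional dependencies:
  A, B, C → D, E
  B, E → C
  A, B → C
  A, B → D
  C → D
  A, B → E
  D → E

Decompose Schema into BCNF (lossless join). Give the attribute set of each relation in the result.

Candidate key of the original relation: {A, B}.
In {A, B, C, D, E}, {B, E} is not a superkey ({B, E}⁺ restricted to this set is {B, C, D, E}), so split on B, E → C, D into {B, C, D, E} and {A, B, E}.
In {B, C, D, E}, {C} is not a superkey ({C}⁺ restricted to this set is {C, D, E}), so split on C → D, E into {C, D, E} and {B, C}.
In {C, D, E}, {D} is not a superkey ({D}⁺ restricted to this set is {D, E}), so split on D → E into {D, E} and {C, D}.
{D, E}: every determinant is a superkey — BCNF.
{C, D}: every determinant is a superkey — BCNF.
{B, C}: every determinant is a superkey — BCNF.
{A, B, E}: every determinant is a superkey — BCNF.

{A, B, E}; {B, C}; {C, D}; {D, E}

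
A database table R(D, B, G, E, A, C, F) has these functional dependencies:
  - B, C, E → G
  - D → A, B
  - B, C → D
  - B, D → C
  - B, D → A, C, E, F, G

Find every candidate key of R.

Closure of {D} is {A, B, C, D, E, F, G}, the whole schema; {D} is a candidate key.
Closure of {B, C} is {A, B, C, D, E, F, G}, the whole schema; {B, C} is a candidate key.
These are minimal and exhaustive — every other superkey contains one of them.

{B, C}, {D}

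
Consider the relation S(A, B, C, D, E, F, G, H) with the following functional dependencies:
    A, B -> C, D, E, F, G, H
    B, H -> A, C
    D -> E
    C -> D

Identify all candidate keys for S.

{A, B}, {B, H}

No FD produces {B}, so it must be in every candidate key.
{A, B} is a candidate key since {A, B}⁺ = {A, B, C, D, E, F, G, H} covers every attribute.
{B, H} is a candidate key since {B, H}⁺ = {A, B, C, D, E, F, G, H} covers every attribute.
These are minimal and exhaustive — every other superkey contains one of them.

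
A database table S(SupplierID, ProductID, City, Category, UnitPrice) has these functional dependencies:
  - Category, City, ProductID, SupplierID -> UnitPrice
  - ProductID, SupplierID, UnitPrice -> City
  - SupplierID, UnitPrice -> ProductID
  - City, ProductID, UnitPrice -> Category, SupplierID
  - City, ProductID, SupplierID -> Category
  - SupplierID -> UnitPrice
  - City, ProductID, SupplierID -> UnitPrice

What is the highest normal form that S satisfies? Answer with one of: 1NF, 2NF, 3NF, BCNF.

Candidate keys: {City, ProductID, UnitPrice}, {SupplierID}. Prime attributes: {City, ProductID, SupplierID, UnitPrice}.
Each dependency's left side is a superkey — BCNF holds.

BCNF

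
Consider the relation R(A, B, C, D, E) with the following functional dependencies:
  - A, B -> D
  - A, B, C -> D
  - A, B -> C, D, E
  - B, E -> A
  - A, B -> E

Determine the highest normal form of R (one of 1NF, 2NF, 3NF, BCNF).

Candidate keys: {A, B}, {B, E}. Prime attributes: {A, B, E}.
The left-hand side of every FD is a superkey, so BCNF is satisfied.

BCNF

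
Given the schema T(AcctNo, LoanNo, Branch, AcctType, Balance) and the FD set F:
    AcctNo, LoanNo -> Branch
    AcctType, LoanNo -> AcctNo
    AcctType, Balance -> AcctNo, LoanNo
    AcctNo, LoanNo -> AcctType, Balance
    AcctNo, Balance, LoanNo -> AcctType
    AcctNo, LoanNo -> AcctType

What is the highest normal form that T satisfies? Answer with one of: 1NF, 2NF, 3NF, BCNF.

Candidate keys: {AcctNo, LoanNo}, {AcctType, Balance}, {AcctType, LoanNo}. Prime attributes: {AcctNo, AcctType, Balance, LoanNo}.
Every FD has a superkey on the left, so the relation is in BCNF.

BCNF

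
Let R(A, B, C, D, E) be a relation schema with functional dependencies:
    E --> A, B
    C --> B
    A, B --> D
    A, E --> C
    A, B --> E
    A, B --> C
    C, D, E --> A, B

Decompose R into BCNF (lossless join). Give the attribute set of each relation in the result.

{A, C, D, E}; {B, C}

Candidate keys of the original relation: {A, B}, {A, C}, {E}.
In {A, B, C, D, E}, {C} is not a superkey ({C}⁺ restricted to this set is {B, C}), so split on C --> B into {B, C} and {A, C, D, E}.
{B, C} has no BCNF violation.
{A, C, D, E} has no BCNF violation.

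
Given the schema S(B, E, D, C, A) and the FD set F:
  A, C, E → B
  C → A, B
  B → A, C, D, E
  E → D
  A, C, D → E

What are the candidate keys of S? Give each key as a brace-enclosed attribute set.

{B}, {C}

{B}⁺ = {A, B, C, D, E} — all of the relation — so {B} is a candidate key.
{C}⁺ = {A, B, C, D, E} — all of the relation — so {C} is a candidate key.
No proper subset of any of these is a key, and no other minimal superkey exists.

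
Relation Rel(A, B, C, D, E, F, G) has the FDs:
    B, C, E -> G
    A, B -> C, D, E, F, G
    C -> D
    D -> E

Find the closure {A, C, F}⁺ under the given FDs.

{A, C, D, E, F}

Start with {A, C, F}.
C -> D applies; add {D} → now {A, C, D, F}.
D -> E applies; add {E} → now {A, C, D, E, F}.
No further FD applies.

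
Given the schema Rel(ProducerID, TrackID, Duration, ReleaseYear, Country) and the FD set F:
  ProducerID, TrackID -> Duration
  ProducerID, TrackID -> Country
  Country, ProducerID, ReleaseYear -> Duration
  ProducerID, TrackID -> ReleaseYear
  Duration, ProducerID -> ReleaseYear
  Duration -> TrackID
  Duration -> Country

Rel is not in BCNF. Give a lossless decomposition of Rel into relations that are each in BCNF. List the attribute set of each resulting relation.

{Country, Duration, TrackID}; {Duration, ProducerID, ReleaseYear}

Candidate keys of the original relation: {Country, ProducerID, ReleaseYear}, {Duration, ProducerID}, {ProducerID, TrackID}.
{Country, Duration, ProducerID, ReleaseYear, TrackID}: {Duration} determines {Country, Duration, TrackID} here but is not a superkey — split on Duration -> Country, TrackID, giving {Country, Duration, TrackID} and {Duration, ProducerID, ReleaseYear}.
{Country, Duration, TrackID} is in BCNF.
{Duration, ProducerID, ReleaseYear} is in BCNF.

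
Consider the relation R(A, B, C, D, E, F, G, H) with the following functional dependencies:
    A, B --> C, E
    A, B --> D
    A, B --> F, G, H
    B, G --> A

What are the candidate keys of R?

{A, B}, {B, G}

Attributes never on any right-hand side: {B} — every candidate key must contain it.
{A, B}⁺ = {A, B, C, D, E, F, G, H}, which is every attribute, so {A, B} is a candidate key.
{B, G}⁺ = {A, B, C, D, E, F, G, H}, which is every attribute, so {B, G} is a candidate key.
These are minimal and exhaustive — every other superkey contains one of them.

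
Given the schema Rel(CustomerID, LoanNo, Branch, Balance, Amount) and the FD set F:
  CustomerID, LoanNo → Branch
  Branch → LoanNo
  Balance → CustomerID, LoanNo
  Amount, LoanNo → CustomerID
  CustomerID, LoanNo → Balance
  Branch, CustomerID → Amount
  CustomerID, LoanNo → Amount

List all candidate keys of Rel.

{Balance}⁺ = {Amount, Balance, Branch, CustomerID, LoanNo}, which is every attribute, so {Balance} is a candidate key.
{Amount, Branch}⁺ = {Amount, Balance, Branch, CustomerID, LoanNo}, which is every attribute, so {Amount, Branch} is a candidate key.
{Amount, LoanNo}⁺ = {Amount, Balance, Branch, CustomerID, LoanNo}, which is every attribute, so {Amount, LoanNo} is a candidate key.
{Branch, CustomerID}⁺ = {Amount, Balance, Branch, CustomerID, LoanNo}, which is every attribute, so {Branch, CustomerID} is a candidate key.
{CustomerID, LoanNo}⁺ = {Amount, Balance, Branch, CustomerID, LoanNo}, which is every attribute, so {CustomerID, LoanNo} is a candidate key.
No proper subset of any of these is a key, and no other minimal superkey exists.

{Amount, Branch}, {Amount, LoanNo}, {Balance}, {Branch, CustomerID}, {CustomerID, LoanNo}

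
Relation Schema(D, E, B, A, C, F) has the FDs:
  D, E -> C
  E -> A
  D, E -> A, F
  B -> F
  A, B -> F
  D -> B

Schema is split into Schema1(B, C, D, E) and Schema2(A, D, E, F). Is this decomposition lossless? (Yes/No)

Common attributes: {D, E}; their closure is {A, B, C, D, E, F}.
Schema1 is contained in that closure, so Schema1 ∩ Schema2 -> Schema1 holds and the join is lossless.

Yes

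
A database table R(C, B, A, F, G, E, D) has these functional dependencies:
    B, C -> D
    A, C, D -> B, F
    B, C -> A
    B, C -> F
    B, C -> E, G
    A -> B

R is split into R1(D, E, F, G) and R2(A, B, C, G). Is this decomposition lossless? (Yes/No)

No

R1 ∩ R2 = {G}; its closure under F is {G}.
Neither R1 nor R2 is contained in that closure, so the decomposition is lossy.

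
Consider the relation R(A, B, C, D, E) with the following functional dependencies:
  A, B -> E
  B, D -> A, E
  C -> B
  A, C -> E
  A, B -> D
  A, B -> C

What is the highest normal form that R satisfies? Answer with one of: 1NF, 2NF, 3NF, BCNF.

Candidate keys: {A, B}, {A, C}, {B, D}, {C, D}. Prime attributes: {A, B, C, D}.
For C -> B we have {C}⁺ = {B, C}; {C} is not a superkey, so BCNF fails.
Since {B} ⊆ prime attributes and every other non-superkey FD also has a prime right side, the schema is in 3NF.

3NF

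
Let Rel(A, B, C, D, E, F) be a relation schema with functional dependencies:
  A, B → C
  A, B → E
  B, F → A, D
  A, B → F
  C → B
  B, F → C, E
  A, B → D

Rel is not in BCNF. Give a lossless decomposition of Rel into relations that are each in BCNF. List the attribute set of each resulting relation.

{A, C, D, E, F}; {B, C}

Candidate keys of the original relation: {A, B}, {A, C}, {B, F}, {C, F}.
In {A, B, C, D, E, F}, {C} is not a superkey ({C}⁺ restricted to this set is {B, C}), so split on C → B into {B, C} and {A, C, D, E, F}.
{B, C} is in BCNF.
{A, C, D, E, F} is in BCNF.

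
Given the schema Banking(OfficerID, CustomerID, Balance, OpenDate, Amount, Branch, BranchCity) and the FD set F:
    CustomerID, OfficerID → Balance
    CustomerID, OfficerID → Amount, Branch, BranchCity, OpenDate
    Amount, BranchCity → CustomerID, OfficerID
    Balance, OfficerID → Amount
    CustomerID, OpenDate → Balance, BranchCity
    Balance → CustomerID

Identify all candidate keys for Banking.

{Amount, Balance, OpenDate}, {Amount, BranchCity}, {Amount, CustomerID, OpenDate}, {Balance, OfficerID}, {CustomerID, OfficerID}

Closure of {Amount, BranchCity} is {Amount, Balance, Branch, BranchCity, CustomerID, OfficerID, OpenDate}, the whole schema; {Amount, BranchCity} is a candidate key.
Closure of {Balance, OfficerID} is {Amount, Balance, Branch, BranchCity, CustomerID, OfficerID, OpenDate}, the whole schema; {Balance, OfficerID} is a candidate key.
Closure of {CustomerID, OfficerID} is {Amount, Balance, Branch, BranchCity, CustomerID, OfficerID, OpenDate}, the whole schema; {CustomerID, OfficerID} is a candidate key.
Closure of {Amount, Balance, OpenDate} is {Amount, Balance, Branch, BranchCity, CustomerID, OfficerID, OpenDate}, the whole schema; {Amount, Balance, OpenDate} is a candidate key.
Closure of {Amount, CustomerID, OpenDate} is {Amount, Balance, Branch, BranchCity, CustomerID, OfficerID, OpenDate}, the whole schema; {Amount, CustomerID, OpenDate} is a candidate key.
Any other superkey properly contains one of these, so there are no further candidate keys.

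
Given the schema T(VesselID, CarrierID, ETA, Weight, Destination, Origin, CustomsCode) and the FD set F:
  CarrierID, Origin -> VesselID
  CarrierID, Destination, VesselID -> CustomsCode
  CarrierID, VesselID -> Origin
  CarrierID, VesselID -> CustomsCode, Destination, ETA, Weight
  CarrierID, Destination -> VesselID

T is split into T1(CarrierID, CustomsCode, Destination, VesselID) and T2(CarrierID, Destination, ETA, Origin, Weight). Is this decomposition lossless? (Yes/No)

The shared attributes are {CarrierID, Destination} and {CarrierID, Destination}⁺ = {CarrierID, CustomsCode, Destination, ETA, Origin, VesselID, Weight}.
T1 is contained in that closure, so T1 ∩ T2 -> T1 holds and the join is lossless.

Yes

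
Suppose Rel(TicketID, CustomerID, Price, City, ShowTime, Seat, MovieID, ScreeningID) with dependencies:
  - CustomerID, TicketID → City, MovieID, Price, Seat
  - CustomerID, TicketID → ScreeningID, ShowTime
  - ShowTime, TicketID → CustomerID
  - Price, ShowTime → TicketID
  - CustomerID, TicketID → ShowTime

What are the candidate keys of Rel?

{CustomerID, TicketID}, {Price, ShowTime}, {ShowTime, TicketID}

{CustomerID, TicketID}⁺ = {City, CustomerID, MovieID, Price, ScreeningID, Seat, ShowTime, TicketID}, which is every attribute, so {CustomerID, TicketID} is a candidate key.
{Price, ShowTime}⁺ = {City, CustomerID, MovieID, Price, ScreeningID, Seat, ShowTime, TicketID}, which is every attribute, so {Price, ShowTime} is a candidate key.
{ShowTime, TicketID}⁺ = {City, CustomerID, MovieID, Price, ScreeningID, Seat, ShowTime, TicketID}, which is every attribute, so {ShowTime, TicketID} is a candidate key.
No proper subset of any of these is a key, and no other minimal superkey exists.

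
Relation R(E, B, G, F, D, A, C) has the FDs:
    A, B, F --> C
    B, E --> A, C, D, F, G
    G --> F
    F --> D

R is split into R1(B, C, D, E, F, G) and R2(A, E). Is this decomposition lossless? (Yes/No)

Common attributes: {E}; their closure is {E}.
Neither R1 nor R2 is contained in that closure, so the decomposition is lossy.

No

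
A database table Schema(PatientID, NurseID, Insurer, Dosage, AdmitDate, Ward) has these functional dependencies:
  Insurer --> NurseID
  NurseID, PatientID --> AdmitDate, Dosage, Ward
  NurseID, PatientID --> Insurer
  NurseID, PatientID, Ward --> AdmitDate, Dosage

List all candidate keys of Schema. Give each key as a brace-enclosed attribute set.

Attributes never on any right-hand side: {PatientID} — every candidate key must contain it.
{Insurer, PatientID} is a candidate key since {Insurer, PatientID}⁺ = {AdmitDate, Dosage, Insurer, NurseID, PatientID, Ward} covers every attribute.
{NurseID, PatientID} is a candidate key since {NurseID, PatientID}⁺ = {AdmitDate, Dosage, Insurer, NurseID, PatientID, Ward} covers every attribute.
These are minimal and exhaustive — every other superkey contains one of them.

{Insurer, PatientID}, {NurseID, PatientID}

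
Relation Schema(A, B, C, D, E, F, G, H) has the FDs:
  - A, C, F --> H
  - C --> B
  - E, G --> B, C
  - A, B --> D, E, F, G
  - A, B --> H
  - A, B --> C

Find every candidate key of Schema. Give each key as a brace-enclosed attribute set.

{A, B}, {A, C}, {A, E, G}

No FD produces {A}, so it must be in every candidate key.
{A, B}⁺ = {A, B, C, D, E, F, G, H} — all of the relation — so {A, B} is a candidate key.
{A, C}⁺ = {A, B, C, D, E, F, G, H} — all of the relation — so {A, C} is a candidate key.
{A, E, G}⁺ = {A, B, C, D, E, F, G, H} — all of the relation — so {A, E, G} is a candidate key.
These are minimal and exhaustive — every other superkey contains one of them.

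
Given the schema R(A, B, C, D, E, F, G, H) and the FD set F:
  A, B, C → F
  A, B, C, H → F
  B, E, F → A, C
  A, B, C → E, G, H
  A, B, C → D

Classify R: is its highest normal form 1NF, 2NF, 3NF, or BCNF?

BCNF

Candidate keys: {A, B, C}, {B, E, F}. Prime attributes: {A, B, C, E, F}.
Every FD has a superkey on the left, so the relation is in BCNF.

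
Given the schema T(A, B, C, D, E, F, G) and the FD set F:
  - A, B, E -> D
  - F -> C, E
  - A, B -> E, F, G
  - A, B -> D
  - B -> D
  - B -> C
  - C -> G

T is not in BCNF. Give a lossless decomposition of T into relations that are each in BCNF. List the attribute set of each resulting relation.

Candidate key of the original relation: {A, B}.
{A, B, C, D, E, F, G}: {F} determines {C, E, F, G} here but is not a superkey — split on F -> C, E, G, giving {C, E, F, G} and {A, B, D, F}.
{C, E, F, G}: {C} determines {C, G} here but is not a superkey — split on C -> G, giving {C, G} and {C, E, F}.
{C, G}: every determinant is a superkey — BCNF.
{C, E, F}: every determinant is a superkey — BCNF.
{A, B, D, F}: {B} determines {B, D} here but is not a superkey — split on B -> D, giving {B, D} and {A, B, F}.
{B, D}: every determinant is a superkey — BCNF.
{A, B, F}: every determinant is a superkey — BCNF.

{A, B, F}; {B, D}; {C, E, F}; {C, G}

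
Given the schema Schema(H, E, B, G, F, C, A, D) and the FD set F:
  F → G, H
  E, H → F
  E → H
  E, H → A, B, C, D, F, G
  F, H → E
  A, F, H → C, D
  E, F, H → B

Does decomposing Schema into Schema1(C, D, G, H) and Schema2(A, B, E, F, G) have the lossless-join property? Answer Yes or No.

The shared attributes are {G} and {G}⁺ = {G}.
Neither Schema1 nor Schema2 is contained in that closure, so the decomposition is lossy.

No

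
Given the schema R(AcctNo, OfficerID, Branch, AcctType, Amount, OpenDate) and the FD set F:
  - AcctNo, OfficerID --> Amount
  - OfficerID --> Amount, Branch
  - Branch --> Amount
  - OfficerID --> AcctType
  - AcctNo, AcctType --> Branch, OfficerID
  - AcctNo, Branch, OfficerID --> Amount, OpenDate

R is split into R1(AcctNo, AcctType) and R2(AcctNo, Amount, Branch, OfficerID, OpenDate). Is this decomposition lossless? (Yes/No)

No

The shared attributes are {AcctNo} and {AcctNo}⁺ = {AcctNo}.
The closure covers neither R1 nor R2 entirely; the join is not lossless.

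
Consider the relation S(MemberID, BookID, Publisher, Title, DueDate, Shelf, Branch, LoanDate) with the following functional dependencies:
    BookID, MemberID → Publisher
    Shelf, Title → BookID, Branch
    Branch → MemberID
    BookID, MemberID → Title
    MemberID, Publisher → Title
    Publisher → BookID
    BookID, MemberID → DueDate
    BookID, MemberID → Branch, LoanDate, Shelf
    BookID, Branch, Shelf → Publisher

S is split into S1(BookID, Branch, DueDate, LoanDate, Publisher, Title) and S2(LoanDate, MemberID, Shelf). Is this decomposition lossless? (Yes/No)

No

S1 ∩ S2 = {LoanDate}; its closure under F is {LoanDate}.
The closure covers neither S1 nor S2 entirely; the join is not lossless.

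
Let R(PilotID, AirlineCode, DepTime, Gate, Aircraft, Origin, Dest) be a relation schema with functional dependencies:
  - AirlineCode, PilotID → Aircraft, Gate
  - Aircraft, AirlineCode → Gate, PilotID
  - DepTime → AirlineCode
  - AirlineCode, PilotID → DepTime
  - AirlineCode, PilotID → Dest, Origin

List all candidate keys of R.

{Aircraft, AirlineCode}, {Aircraft, DepTime}, {AirlineCode, PilotID}, {DepTime, PilotID}

{Aircraft, AirlineCode}⁺ = {Aircraft, AirlineCode, DepTime, Dest, Gate, Origin, PilotID}, which is every attribute, so {Aircraft, AirlineCode} is a candidate key.
{Aircraft, DepTime}⁺ = {Aircraft, AirlineCode, DepTime, Dest, Gate, Origin, PilotID}, which is every attribute, so {Aircraft, DepTime} is a candidate key.
{AirlineCode, PilotID}⁺ = {Aircraft, AirlineCode, DepTime, Dest, Gate, Origin, PilotID}, which is every attribute, so {AirlineCode, PilotID} is a candidate key.
{DepTime, PilotID}⁺ = {Aircraft, AirlineCode, DepTime, Dest, Gate, Origin, PilotID}, which is every attribute, so {DepTime, PilotID} is a candidate key.
No proper subset of any of these is a key, and no other minimal superkey exists.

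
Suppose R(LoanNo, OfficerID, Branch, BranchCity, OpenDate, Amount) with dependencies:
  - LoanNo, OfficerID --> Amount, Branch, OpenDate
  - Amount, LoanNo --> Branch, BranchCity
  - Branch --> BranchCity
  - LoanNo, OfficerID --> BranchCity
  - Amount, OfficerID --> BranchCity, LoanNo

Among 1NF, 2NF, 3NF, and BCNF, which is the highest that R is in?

Candidate keys: {Amount, OfficerID}, {LoanNo, OfficerID}. Prime attributes: {Amount, LoanNo, OfficerID}.
Amount, LoanNo --> Branch, BranchCity breaks BCNF: {Amount, LoanNo}⁺ = {Amount, Branch, BranchCity, LoanNo}, so {Amount, LoanNo} is not a superkey.
Amount, LoanNo --> Branch, BranchCity has non-prime {Branch, BranchCity} on the right and a non-superkey on the left, so 3NF fails.
No proper subset of a key has a non-prime attribute in its closure, so there is no partial dependency; 2NF holds.

2NF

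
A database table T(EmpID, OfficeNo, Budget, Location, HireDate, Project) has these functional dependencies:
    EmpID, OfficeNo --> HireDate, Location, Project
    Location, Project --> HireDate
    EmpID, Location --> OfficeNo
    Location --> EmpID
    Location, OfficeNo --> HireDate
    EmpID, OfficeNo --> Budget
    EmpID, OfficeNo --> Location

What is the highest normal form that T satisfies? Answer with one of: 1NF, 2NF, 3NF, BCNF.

BCNF

Candidate keys: {EmpID, OfficeNo}, {Location}. Prime attributes: {EmpID, Location, OfficeNo}.
Every FD has a superkey on the left, so the relation is in BCNF.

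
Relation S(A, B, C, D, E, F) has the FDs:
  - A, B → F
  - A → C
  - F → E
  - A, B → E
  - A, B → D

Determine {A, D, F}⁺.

Start with {A, D, F}.
A → C applies; add {C} → now {A, C, D, F}.
F → E applies; add {E} → now {A, C, D, E, F}.
No further FD applies.

{A, C, D, E, F}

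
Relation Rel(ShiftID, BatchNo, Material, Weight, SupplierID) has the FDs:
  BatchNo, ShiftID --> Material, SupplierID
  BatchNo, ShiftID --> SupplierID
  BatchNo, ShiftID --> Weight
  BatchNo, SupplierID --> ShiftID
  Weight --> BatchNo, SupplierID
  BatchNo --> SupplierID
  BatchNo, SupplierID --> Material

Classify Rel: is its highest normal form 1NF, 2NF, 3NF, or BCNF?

Candidate keys: {BatchNo}, {Weight}. Prime attributes: {BatchNo, Weight}.
The left-hand side of every FD is a superkey, so BCNF is satisfied.

BCNF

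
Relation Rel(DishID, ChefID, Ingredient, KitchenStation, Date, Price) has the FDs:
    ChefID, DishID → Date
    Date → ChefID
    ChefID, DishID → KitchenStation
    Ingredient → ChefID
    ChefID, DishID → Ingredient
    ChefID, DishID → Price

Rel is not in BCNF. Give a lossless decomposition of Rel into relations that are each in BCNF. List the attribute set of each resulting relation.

Candidate keys of the original relation: {ChefID, DishID}, {Date, DishID}, {DishID, Ingredient}.
Within {ChefID, Date, DishID, Ingredient, KitchenStation, Price}: {Date}⁺ ∩ {ChefID, Date, DishID, Ingredient, KitchenStation, Price} = {ChefID, Date}, not the whole set, so Date → ChefID violates BCNF; decompose into {ChefID, Date} and {Date, DishID, Ingredient, KitchenStation, Price}.
{ChefID, Date} has no BCNF violation.
{Date, DishID, Ingredient, KitchenStation, Price} has no BCNF violation.

{ChefID, Date}; {Date, DishID, Ingredient, KitchenStation, Price}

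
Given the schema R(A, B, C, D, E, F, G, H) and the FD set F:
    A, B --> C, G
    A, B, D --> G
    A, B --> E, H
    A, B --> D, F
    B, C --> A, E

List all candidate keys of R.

No FD produces {B}, so it must be in every candidate key.
{A, B}⁺ = {A, B, C, D, E, F, G, H}, which is every attribute, so {A, B} is a candidate key.
{B, C}⁺ = {A, B, C, D, E, F, G, H}, which is every attribute, so {B, C} is a candidate key.
No proper subset of any of these is a key, and no other minimal superkey exists.

{A, B}, {B, C}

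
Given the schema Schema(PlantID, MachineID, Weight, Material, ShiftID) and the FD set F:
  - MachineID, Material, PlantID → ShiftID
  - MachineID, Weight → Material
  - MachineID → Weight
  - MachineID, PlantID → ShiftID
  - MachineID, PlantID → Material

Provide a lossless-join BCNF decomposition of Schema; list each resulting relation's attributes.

{MachineID, Material, Weight}; {MachineID, PlantID, ShiftID}

Candidate key of the original relation: {MachineID, PlantID}.
In {MachineID, Material, PlantID, ShiftID, Weight}, {MachineID, Weight} is not a superkey ({MachineID, Weight}⁺ restricted to this set is {MachineID, Material, Weight}), so split on MachineID, Weight → Material into {MachineID, Material, Weight} and {MachineID, PlantID, ShiftID, Weight}.
{MachineID, Material, Weight} has no BCNF violation.
In {MachineID, PlantID, ShiftID, Weight}, {MachineID} is not a superkey ({MachineID}⁺ restricted to this set is {MachineID, Weight}), so split on MachineID → Weight into {MachineID, Weight} and {MachineID, PlantID, ShiftID}.
{MachineID, Weight} has no BCNF violation.
{MachineID, PlantID, ShiftID} has no BCNF violation.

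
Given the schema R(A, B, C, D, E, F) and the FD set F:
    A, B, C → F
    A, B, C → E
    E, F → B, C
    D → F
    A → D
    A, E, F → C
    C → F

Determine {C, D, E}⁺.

Start with {C, D, E}.
D → F applies; add {F} → now {C, D, E, F}.
E, F → B, C applies; add {B} → now {B, C, D, E, F}.
No further FD applies.

{B, C, D, E, F}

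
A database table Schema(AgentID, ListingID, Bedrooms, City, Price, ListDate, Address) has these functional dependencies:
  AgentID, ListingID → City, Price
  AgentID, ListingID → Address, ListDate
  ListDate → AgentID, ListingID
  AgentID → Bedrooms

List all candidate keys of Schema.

{AgentID, ListingID}, {ListDate}

Closure of {ListDate} is {Address, AgentID, Bedrooms, City, ListDate, ListingID, Price}, the whole schema; {ListDate} is a candidate key.
Closure of {AgentID, ListingID} is {Address, AgentID, Bedrooms, City, ListDate, ListingID, Price}, the whole schema; {AgentID, ListingID} is a candidate key.
These are minimal and exhaustive — every other superkey contains one of them.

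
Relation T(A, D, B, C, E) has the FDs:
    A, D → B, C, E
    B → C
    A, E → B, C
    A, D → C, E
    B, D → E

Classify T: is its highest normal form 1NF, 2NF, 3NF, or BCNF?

2NF

Candidate key: {A, D}. Prime attributes: {A, D}.
B → C: {B}⁺ = {B, C}, which is not all of the attributes, so the left side is not a superkey — BCNF is violated.
Because {C} is non-prime and the left side of B → C is not a superkey, the relation is not in 3NF.
Checking every proper subset of each key, none determines a non-prime attribute — 2NF is satisfied.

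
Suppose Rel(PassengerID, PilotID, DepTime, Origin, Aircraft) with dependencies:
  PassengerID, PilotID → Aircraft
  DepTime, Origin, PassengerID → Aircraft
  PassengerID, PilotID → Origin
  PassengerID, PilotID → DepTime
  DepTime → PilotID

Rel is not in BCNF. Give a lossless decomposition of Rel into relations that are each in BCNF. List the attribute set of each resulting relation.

Candidate keys of the original relation: {DepTime, PassengerID}, {PassengerID, PilotID}.
{Aircraft, DepTime, Origin, PassengerID, PilotID}: {DepTime} determines {DepTime, PilotID} here but is not a superkey — split on DepTime → PilotID, giving {DepTime, PilotID} and {Aircraft, DepTime, Origin, PassengerID}.
{DepTime, PilotID}: every determinant is a superkey — BCNF.
{Aircraft, DepTime, Origin, PassengerID}: every determinant is a superkey — BCNF.

{Aircraft, DepTime, Origin, PassengerID}; {DepTime, PilotID}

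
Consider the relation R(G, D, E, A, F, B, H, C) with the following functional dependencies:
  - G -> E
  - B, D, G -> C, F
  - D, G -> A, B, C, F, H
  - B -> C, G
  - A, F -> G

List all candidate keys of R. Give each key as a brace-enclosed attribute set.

{D} never appears on the right of any FD, so every key must include it.
{B, D}⁺ = {A, B, C, D, E, F, G, H}, which is every attribute, so {B, D} is a candidate key.
{D, G}⁺ = {A, B, C, D, E, F, G, H}, which is every attribute, so {D, G} is a candidate key.
{A, D, F}⁺ = {A, B, C, D, E, F, G, H}, which is every attribute, so {A, D, F} is a candidate key.
Any other superkey properly contains one of these, so there are no further candidate keys.

{A, D, F}, {B, D}, {D, G}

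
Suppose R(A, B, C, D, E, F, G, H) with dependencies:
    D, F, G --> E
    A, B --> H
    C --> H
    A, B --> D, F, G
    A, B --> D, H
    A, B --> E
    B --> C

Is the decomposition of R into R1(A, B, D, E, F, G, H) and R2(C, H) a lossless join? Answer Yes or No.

No

Common attributes: {H}; their closure is {H}.
The closure covers neither R1 nor R2 entirely; the join is not lossless.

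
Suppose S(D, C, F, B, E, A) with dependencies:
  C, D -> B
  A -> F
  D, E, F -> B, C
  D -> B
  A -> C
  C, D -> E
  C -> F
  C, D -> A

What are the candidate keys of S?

{A, D}, {C, D}, {D, E, F}

{D} never appears on the right of any FD, so every key must include it.
{A, D}⁺ = {A, B, C, D, E, F} — all of the relation — so {A, D} is a candidate key.
{C, D}⁺ = {A, B, C, D, E, F} — all of the relation — so {C, D} is a candidate key.
{D, E, F}⁺ = {A, B, C, D, E, F} — all of the relation — so {D, E, F} is a candidate key.
No proper subset of any of these is a key, and no other minimal superkey exists.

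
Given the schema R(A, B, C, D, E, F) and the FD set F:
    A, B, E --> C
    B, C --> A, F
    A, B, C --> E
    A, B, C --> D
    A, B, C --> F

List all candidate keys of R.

{A, B, E}, {B, C}

Attributes never on any right-hand side: {B} — every candidate key must contain it.
{B, C} is a candidate key since {B, C}⁺ = {A, B, C, D, E, F} covers every attribute.
{A, B, E} is a candidate key since {A, B, E}⁺ = {A, B, C, D, E, F} covers every attribute.
Any other superkey properly contains one of these, so there are no further candidate keys.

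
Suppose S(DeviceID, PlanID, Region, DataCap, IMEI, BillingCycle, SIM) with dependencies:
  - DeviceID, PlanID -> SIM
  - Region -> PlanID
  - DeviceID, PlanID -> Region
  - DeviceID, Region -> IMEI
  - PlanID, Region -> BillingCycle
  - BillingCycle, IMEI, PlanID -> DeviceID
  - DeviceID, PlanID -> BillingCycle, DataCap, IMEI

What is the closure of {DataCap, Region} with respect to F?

{BillingCycle, DataCap, PlanID, Region}

Start with {DataCap, Region}.
Region -> PlanID applies; add {PlanID} → now {DataCap, PlanID, Region}.
PlanID, Region -> BillingCycle applies; add {BillingCycle} → now {BillingCycle, DataCap, PlanID, Region}.
No further FD applies.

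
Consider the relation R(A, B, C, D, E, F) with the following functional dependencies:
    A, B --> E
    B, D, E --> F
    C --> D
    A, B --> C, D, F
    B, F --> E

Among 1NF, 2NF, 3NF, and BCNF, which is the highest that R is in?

Candidate key: {A, B}. Prime attributes: {A, B}.
For B, D, E --> F we have {B, D, E}⁺ = {B, D, E, F}; {B, D, E} is not a superkey, so BCNF fails.
Because {F} is non-prime and the left side of B, D, E --> F is not a superkey, the relation is not in 3NF.
No proper subset of a key has a non-prime attribute in its closure, so there is no partial dependency; 2NF holds.

2NF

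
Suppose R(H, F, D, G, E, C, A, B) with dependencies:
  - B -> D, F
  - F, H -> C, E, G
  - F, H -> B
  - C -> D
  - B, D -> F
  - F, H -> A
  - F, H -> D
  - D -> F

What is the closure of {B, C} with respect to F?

Start with {B, C}.
B -> D, F applies; add {D, F} → now {B, C, D, F}.
No further FD applies.

{B, C, D, F}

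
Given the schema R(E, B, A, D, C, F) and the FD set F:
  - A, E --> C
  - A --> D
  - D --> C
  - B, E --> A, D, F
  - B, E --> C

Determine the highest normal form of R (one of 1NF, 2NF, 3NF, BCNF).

2NF

Candidate key: {B, E}. Prime attributes: {B, E}.
A, E --> C: {A, E}⁺ = {A, C, D, E}, which is not all of the attributes, so the left side is not a superkey — BCNF is violated.
A, E --> C determines the non-prime attribute {C} from a non-superkey — 3NF is violated.
Checking every proper subset of each key, none determines a non-prime attribute — 2NF is satisfied.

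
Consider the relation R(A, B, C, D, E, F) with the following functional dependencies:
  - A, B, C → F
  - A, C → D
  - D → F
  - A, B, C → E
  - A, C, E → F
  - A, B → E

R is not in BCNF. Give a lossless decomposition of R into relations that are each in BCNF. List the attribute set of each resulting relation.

Candidate key of the original relation: {A, B, C}.
Within {A, B, C, D, E, F}: {A, C}⁺ ∩ {A, B, C, D, E, F} = {A, C, D, F}, not the whole set, so A, C → D, F violates BCNF; decompose into {A, C, D, F} and {A, B, C, E}.
Within {A, C, D, F}: {D}⁺ ∩ {A, C, D, F} = {D, F}, not the whole set, so D → F violates BCNF; decompose into {D, F} and {A, C, D}.
{D, F} is in BCNF.
{A, C, D} is in BCNF.
Within {A, B, C, E}: {A, B}⁺ ∩ {A, B, C, E} = {A, B, E}, not the whole set, so A, B → E violates BCNF; decompose into {A, B, E} and {A, B, C}.
{A, B, E} is in BCNF.
{A, B, C} is in BCNF.

{A, B, C}; {A, B, E}; {A, C, D}; {D, F}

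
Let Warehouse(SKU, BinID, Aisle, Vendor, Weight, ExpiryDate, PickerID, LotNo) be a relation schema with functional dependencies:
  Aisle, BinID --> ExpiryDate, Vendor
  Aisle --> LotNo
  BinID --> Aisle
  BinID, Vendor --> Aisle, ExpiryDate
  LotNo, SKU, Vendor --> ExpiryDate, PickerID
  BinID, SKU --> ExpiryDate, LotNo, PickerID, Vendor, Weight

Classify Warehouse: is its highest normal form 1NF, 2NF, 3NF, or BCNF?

1NF

Candidate key: {BinID, SKU}. Prime attributes: {BinID, SKU}.
Aisle, BinID --> ExpiryDate, Vendor breaks BCNF: {Aisle, BinID}⁺ = {Aisle, BinID, ExpiryDate, LotNo, Vendor}, so {Aisle, BinID} is not a superkey.
Aisle, BinID --> ExpiryDate, Vendor has non-prime {ExpiryDate, Vendor} on the right and a non-superkey on the left, so 3NF fails.
Since {BinID} ⊂ {BinID, SKU} and {BinID}⁺ ⊇ {Aisle, ExpiryDate, LotNo, Vendor} with {Aisle, ExpiryDate, LotNo, Vendor} non-prime, there is a partial dependency; 2NF fails.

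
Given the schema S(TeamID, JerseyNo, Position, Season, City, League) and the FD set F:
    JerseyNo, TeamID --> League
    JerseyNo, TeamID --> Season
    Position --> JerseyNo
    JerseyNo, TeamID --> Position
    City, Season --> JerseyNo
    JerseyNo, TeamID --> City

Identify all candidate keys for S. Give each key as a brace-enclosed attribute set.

{City, Season, TeamID}, {JerseyNo, TeamID}, {Position, TeamID}

Attributes never on any right-hand side: {TeamID} — every candidate key must contain it.
{JerseyNo, TeamID}⁺ = {City, JerseyNo, League, Position, Season, TeamID} — all of the relation — so {JerseyNo, TeamID} is a candidate key.
{Position, TeamID}⁺ = {City, JerseyNo, League, Position, Season, TeamID} — all of the relation — so {Position, TeamID} is a candidate key.
{City, Season, TeamID}⁺ = {City, JerseyNo, League, Position, Season, TeamID} — all of the relation — so {City, Season, TeamID} is a candidate key.
These are minimal and exhaustive — every other superkey contains one of them.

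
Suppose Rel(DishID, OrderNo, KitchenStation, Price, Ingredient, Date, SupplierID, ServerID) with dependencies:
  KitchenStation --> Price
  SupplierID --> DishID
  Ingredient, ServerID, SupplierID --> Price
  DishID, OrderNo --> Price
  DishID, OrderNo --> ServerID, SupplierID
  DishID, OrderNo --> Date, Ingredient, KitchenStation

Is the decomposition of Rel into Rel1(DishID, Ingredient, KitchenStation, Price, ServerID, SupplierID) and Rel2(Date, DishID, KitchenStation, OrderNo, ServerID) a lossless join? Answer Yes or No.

Rel1 ∩ Rel2 = {DishID, KitchenStation, ServerID}; its closure under F is {DishID, KitchenStation, Price, ServerID}.
The closure covers neither Rel1 nor Rel2 entirely; the join is not lossless.

No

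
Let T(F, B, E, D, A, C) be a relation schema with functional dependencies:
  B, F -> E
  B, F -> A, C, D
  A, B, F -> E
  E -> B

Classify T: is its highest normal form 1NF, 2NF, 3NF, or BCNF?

3NF

Candidate keys: {B, F}, {E, F}. Prime attributes: {B, E, F}.
For E -> B we have {E}⁺ = {B, E}; {E} is not a superkey, so BCNF fails.
Since {B} ⊆ prime attributes and every other non-superkey FD also has a prime right side, the schema is in 3NF.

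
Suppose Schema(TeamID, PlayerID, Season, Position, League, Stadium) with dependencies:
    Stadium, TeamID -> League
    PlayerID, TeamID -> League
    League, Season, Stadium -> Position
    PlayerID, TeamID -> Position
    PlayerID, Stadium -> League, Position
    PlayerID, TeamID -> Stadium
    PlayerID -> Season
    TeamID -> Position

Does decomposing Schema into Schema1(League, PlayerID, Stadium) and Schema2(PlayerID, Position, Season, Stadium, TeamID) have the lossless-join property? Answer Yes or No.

Yes

Common attributes: {PlayerID, Stadium}; their closure is {League, PlayerID, Position, Season, Stadium}.
Schema1 is contained in that closure, so Schema1 ∩ Schema2 -> Schema1 holds and the join is lossless.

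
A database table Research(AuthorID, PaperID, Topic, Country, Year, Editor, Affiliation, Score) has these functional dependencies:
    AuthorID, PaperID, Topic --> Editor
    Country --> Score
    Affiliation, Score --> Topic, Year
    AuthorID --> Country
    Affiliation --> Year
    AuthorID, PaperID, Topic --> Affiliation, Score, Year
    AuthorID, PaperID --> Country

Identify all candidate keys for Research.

{Affiliation, AuthorID, PaperID}, {AuthorID, PaperID, Topic}

No FD produces {AuthorID, PaperID}, so they must be in every candidate key.
{Affiliation, AuthorID, PaperID} is a candidate key since {Affiliation, AuthorID, PaperID}⁺ = {Affiliation, AuthorID, Country, Editor, PaperID, Score, Topic, Year} covers every attribute.
{AuthorID, PaperID, Topic} is a candidate key since {AuthorID, PaperID, Topic}⁺ = {Affiliation, AuthorID, Country, Editor, PaperID, Score, Topic, Year} covers every attribute.
These are minimal and exhaustive — every other superkey contains one of them.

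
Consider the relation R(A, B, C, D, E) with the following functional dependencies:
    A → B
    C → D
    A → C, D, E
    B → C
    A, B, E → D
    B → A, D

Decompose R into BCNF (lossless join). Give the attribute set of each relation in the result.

Candidate keys of the original relation: {A}, {B}.
{A, B, C, D, E}: {C} determines {C, D} here but is not a superkey — split on C → D, giving {C, D} and {A, B, C, E}.
{C, D} is in BCNF.
{A, B, C, E} is in BCNF.

{A, B, C, E}; {C, D}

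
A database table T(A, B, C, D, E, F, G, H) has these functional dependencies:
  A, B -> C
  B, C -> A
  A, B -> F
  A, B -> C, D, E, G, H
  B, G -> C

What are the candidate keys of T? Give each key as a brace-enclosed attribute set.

Attributes never on any right-hand side: {B} — every candidate key must contain it.
{A, B}⁺ = {A, B, C, D, E, F, G, H}, which is every attribute, so {A, B} is a candidate key.
{B, C}⁺ = {A, B, C, D, E, F, G, H}, which is every attribute, so {B, C} is a candidate key.
{B, G}⁺ = {A, B, C, D, E, F, G, H}, which is every attribute, so {B, G} is a candidate key.
Any other superkey properly contains one of these, so there are no further candidate keys.

{A, B}, {B, C}, {B, G}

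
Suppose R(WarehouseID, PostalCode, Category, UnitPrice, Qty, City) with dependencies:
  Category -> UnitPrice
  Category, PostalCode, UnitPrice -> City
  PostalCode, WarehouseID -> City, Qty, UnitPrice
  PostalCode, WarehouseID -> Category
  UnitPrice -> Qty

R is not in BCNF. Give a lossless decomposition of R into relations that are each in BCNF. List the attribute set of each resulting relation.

{Category, City, PostalCode}; {Category, PostalCode, WarehouseID}; {Category, UnitPrice}; {Qty, UnitPrice}

Candidate key of the original relation: {PostalCode, WarehouseID}.
In {Category, City, PostalCode, Qty, UnitPrice, WarehouseID}, {Category} is not a superkey ({Category}⁺ restricted to this set is {Category, Qty, UnitPrice}), so split on Category -> Qty, UnitPrice into {Category, Qty, UnitPrice} and {Category, City, PostalCode, WarehouseID}.
In {Category, Qty, UnitPrice}, {UnitPrice} is not a superkey ({UnitPrice}⁺ restricted to this set is {Qty, UnitPrice}), so split on UnitPrice -> Qty into {Qty, UnitPrice} and {Category, UnitPrice}.
{Qty, UnitPrice} has no BCNF violation.
{Category, UnitPrice} has no BCNF violation.
In {Category, City, PostalCode, WarehouseID}, {Category, PostalCode} is not a superkey ({Category, PostalCode}⁺ restricted to this set is {Category, City, PostalCode}), so split on Category, PostalCode -> City into {Category, City, PostalCode} and {Category, PostalCode, WarehouseID}.
{Category, City, PostalCode} has no BCNF violation.
{Category, PostalCode, WarehouseID} has no BCNF violation.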